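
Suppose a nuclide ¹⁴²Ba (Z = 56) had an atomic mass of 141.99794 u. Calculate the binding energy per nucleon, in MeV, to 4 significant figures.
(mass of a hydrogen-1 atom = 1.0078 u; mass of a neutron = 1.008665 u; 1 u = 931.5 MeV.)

The nucleus contains 56 protons and 142 − 56 = 86 neutrons.
Total constituent mass: 56 × 1.0078 + 86 × 1.008665 = 143.181990 u
Mass defect Δm = 143.181990 − 141.99794 = 1.184050 u
E_B = 1.184050 × 931.5 = 1102.94 MeV
Per nucleon: 1102.94 / 142 = 7.767 MeV

7.767 MeV/nucleon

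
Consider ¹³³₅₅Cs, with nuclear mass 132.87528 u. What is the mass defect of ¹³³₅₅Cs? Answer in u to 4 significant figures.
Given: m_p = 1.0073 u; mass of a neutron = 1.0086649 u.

Z = 55, so N = A − Z = 133 − 55 = 78.
Total constituent mass: 55 × 1.0073 + 78 × 1.0086649 = 134.0773622 u
Mass defect Δm = 134.0773622 − 132.87528 = 1.2020822 u

1.202 u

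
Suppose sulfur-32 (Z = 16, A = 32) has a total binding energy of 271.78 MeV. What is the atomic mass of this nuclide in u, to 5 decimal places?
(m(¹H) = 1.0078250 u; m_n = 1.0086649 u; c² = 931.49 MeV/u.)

31.97207 u

Mass defect = 271.78 MeV / (931.49 MeV/u) = 0.2917691 u
Constituent mass = 16(1.0078250) + 16(1.0086649) = 32.2638384 u
Atomic mass = 32.2638384 − 0.2917691 = 31.9720693 u ≈ 31.97207 u (to 5 decimal places)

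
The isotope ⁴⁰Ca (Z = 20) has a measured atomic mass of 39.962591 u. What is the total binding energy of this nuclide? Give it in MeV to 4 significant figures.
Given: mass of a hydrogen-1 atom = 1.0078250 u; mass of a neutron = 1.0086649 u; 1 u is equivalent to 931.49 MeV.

The nucleus contains 20 protons and 40 − 20 = 20 neutrons.
Total constituent mass: 20 × 1.0078250 + 20 × 1.0086649 = 40.3297980 u
Mass defect Δm = 40.3297980 − 39.962591 = 0.3672070 u
E_B = 0.3672070 × 931.49 = 342.0496 MeV

342.0 MeV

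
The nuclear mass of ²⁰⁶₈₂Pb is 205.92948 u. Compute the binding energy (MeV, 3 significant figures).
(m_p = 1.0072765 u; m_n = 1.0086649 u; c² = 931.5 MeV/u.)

The nucleus contains 82 protons and 206 − 82 = 124 neutrons.
Total constituent mass: 82 × 1.0072765 + 124 × 1.0086649 = 207.6711206 u
Mass defect Δm = 207.6711206 − 205.92948 = 1.7416406 u
Converting to energy: 1.7416406 u × 931.5 MeV/u = 1622.34 MeV

1620 MeV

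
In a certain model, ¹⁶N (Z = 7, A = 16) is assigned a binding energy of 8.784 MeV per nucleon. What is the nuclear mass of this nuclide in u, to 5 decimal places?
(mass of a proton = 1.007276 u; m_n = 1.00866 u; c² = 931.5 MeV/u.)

15.97799 u

Total binding energy = 16 × 8.784 = 140.544 MeV
Mass defect = 140.544 MeV / (931.5 MeV/u) = 0.1508792 u
Constituent mass = 7(1.007276) + 9(1.00866) = 16.128872 u
Nuclear mass = 16.128872 − 0.1508792 = 15.9779928 u ≈ 15.97799 u (to 5 decimal places)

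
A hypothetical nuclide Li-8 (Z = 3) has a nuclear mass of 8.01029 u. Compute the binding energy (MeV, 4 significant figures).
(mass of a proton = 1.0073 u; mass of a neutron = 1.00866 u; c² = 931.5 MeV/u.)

Total constituent mass: 3 × 1.0073 + 5 × 1.00866 = 8.06520 u
Δm = 8.06520 − 8.01029 = 0.05491 u
Converting to energy: 0.05491 u × 931.5 MeV/u = 51.1487 MeV

51.15 MeV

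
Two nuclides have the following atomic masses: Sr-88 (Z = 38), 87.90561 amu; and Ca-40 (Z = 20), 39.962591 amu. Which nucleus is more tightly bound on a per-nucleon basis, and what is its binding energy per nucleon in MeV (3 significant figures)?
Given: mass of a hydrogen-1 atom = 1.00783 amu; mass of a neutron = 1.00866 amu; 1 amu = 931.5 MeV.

Sr-88: Σm = 38(1.00783) + 50(1.00866) = 88.73054 amu; Δm = 0.82493 amu; E_B = 768.42 MeV; E_B/A = 8.732 MeV
Ca-40: Σm = 20(1.00783) + 20(1.00866) = 40.32980 amu; Δm = 0.367209 amu; E_B = 342.055 MeV; E_B/A = 8.551 MeV
Sr-88 has the higher binding energy per nucleon, so it is the more tightly bound nucleus.

Sr-88; 8.73 MeV/nucleon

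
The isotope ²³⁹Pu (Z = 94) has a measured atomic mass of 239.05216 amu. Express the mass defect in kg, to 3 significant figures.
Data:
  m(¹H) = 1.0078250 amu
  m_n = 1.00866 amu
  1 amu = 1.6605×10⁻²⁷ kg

The nucleus contains 94 protons and 239 − 94 = 145 neutrons.
Total constituent mass: 94 × 1.0078250 + 145 × 1.00866 = 240.9912500 amu
Mass defect Δm = 240.9912500 − 239.05216 = 1.9390900 amu
In SI units: 1.9390900 amu × 1.6605×10⁻²⁷ kg/amu = 3.2199e-27 kg

3.22e-27 kg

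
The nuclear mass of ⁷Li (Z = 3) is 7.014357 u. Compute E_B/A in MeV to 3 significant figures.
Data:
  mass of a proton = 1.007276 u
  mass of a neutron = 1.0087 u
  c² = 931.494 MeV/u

5.63 MeV/nucleon

Σm = 3·m_p + 4·m_n = 3.021828 + 4.0348 = 7.056628 u
Δm = 7.056628 − 7.014357 = 0.042271 u
Converting to energy: 0.042271 u × 931.494 MeV/u = 39.3752 MeV
Dividing by A = 7 gives 5.625 MeV per nucleon.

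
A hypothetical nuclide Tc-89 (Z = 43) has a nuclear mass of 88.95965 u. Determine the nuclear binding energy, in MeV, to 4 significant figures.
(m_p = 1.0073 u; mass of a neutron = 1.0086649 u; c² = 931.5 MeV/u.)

701.3 MeV

With 43 protons and 46 neutrons (A = 89):
Σm = 43·m_p + 46·m_n = 43.3139 + 46.3985854 = 89.7124854 u
The mass defect is 89.7124854 − 88.95965 = 0.7528354 u.
Binding energy = Δm·c² = 0.7528354 × 931.5 MeV/u = 701.266 MeV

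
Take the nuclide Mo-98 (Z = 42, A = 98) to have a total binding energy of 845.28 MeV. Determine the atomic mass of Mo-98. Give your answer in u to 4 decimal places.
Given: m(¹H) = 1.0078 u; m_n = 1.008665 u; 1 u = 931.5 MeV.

Mass defect = 845.28 MeV / (931.5 MeV/u) = 0.907440 u
Constituent mass = 42(1.0078) + 56(1.008665) = 98.812840 u
Atomic mass = 98.812840 − 0.907440 = 97.905400 u ≈ 97.9054 u (to 4 decimal places)

97.9054 u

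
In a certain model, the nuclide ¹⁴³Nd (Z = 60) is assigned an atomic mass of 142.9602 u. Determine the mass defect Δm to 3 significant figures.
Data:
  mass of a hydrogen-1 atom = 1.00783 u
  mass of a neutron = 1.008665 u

Σm = 60·m(¹H) + 83·m_n = 60.46980 + 83.719195 = 144.188995 u
Mass defect Δm = 144.188995 − 142.9602 = 1.228795 u

1.23 u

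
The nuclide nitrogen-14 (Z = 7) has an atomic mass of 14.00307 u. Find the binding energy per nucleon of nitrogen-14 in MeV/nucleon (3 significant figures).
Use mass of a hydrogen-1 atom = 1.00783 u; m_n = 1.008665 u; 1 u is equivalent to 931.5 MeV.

Total constituent mass: 7 × 1.00783 + 7 × 1.008665 = 14.115465 u
Δm = 14.115465 − 14.00307 = 0.112395 u
Converting to energy: 0.112395 u × 931.5 MeV/u = 104.696 MeV
BE/A = 104.696 MeV / 14 = 7.478 MeV/nucleon

7.48 MeV/nucleon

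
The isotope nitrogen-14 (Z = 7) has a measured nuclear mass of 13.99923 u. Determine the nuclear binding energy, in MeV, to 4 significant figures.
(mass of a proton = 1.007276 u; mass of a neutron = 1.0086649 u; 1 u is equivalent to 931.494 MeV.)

104.7 MeV

The nucleus contains 7 protons and 14 − 7 = 7 neutrons.
Total constituent mass: 7 × 1.007276 + 7 × 1.0086649 = 14.1115863 u
The mass defect is 14.1115863 − 13.99923 = 0.1123563 u.
Binding energy = Δm·c² = 0.1123563 × 931.494 MeV/u = 104.659 MeV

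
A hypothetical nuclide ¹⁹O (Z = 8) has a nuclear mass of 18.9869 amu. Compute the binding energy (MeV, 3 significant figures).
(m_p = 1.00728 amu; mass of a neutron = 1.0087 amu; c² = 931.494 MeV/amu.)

Mass of separated nucleons = 8(1.00728) + 11(1.0087) = 8.05824 + 11.0957 = 19.15394 amu
Δm = 19.15394 − 18.9869 = 0.16704 amu
Converting to energy: 0.16704 amu × 931.494 MeV/amu = 155.597 MeV

156 MeV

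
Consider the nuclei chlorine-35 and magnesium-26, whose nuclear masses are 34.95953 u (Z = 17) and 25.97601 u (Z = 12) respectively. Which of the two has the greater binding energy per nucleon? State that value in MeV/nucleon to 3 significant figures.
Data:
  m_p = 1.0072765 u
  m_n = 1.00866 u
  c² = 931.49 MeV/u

chlorine-35: Σm = 17(1.0072765) + 18(1.00866) = 35.2795805 u; Δm = 0.3200505 u; E_B = 298.12 MeV; E_B/A = 8.518 MeV
magnesium-26: Σm = 12(1.0072765) + 14(1.00866) = 26.2085580 u; Δm = 0.2325480 u; E_B = 216.616 MeV; E_B/A = 8.331 MeV
chlorine-35 has the higher binding energy per nucleon, so it is the more tightly bound nucleus.

chlorine-35; 8.52 MeV/nucleon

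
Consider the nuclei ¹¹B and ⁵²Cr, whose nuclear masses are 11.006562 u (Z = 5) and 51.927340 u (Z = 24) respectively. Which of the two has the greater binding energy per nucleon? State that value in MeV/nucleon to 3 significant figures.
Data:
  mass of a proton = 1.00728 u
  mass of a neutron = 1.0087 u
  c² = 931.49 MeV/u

⁵²Cr; 8.80 MeV/nucleon

¹¹B: Σm = 5(1.00728) + 6(1.0087) = 11.08860 u; Δm = 0.082038 u; E_B = 76.418 MeV; E_B/A = 6.947 MeV
⁵²Cr: Σm = 24(1.00728) + 28(1.0087) = 52.41832 u; Δm = 0.490980 u; E_B = 457.34 MeV; E_B/A = 8.795 MeV
⁵²Cr has the higher binding energy per nucleon, so it is the more tightly bound nucleus.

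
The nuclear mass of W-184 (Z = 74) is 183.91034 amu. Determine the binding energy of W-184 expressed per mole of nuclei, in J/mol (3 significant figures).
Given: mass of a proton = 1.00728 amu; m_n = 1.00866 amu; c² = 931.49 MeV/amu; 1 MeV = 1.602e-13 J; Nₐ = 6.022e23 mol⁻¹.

The nucleus contains 74 protons and 184 − 74 = 110 neutrons.
Σm = 74·m_p + 110·m_n = 74.53872 + 110.95260 = 185.49132 amu
Δm = 185.49132 − 183.91034 = 1.58098 amu
Converting to energy: 1.58098 amu × 931.49 MeV/amu = 1472.67 MeV
Per nucleus in joules: 1472.67 MeV × 1.602e-13 J/MeV = 2.3592e-10 J
Per mole: 2.3592e-10 J × 6.022e23 mol⁻¹ = 1.4207e+14 J/mol

1.42e+14 J/mol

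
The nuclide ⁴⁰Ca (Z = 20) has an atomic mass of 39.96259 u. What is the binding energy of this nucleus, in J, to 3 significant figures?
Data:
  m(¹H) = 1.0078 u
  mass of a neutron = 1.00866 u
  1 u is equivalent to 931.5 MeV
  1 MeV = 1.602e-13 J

Z = 20, so N = A − Z = 40 − 20 = 20.
Σm = 20·m(¹H) + 20·m_n = 20.1560 + 20.17320 = 40.32920 u
Δm = 40.32920 − 39.96259 = 0.36661 u
Converting to energy: 0.36661 u × 931.5 MeV/u = 341.497 MeV
In joules: 341.497 MeV × 1.602e-13 J/MeV = 5.4708e-11 J

5.47e-11 J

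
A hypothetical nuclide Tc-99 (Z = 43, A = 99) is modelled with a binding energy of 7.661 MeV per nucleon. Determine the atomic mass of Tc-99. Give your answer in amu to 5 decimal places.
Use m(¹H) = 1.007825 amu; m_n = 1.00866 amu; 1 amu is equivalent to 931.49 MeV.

Total binding energy = 99 × 7.661 = 758.439 MeV
Mass defect = 758.439 MeV / (931.49 MeV/amu) = 0.8142213 amu
Constituent mass = 43(1.007825) + 56(1.00866) = 99.821435 amu
Atomic mass = 99.821435 − 0.8142213 = 99.0072137 amu ≈ 99.00721 amu (to 5 decimal places)

99.00721 amu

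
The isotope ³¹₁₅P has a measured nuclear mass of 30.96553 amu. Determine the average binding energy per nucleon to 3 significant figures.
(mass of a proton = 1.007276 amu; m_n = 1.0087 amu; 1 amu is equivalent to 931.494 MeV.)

8.50 MeV/nucleon

Total constituent mass: 15 × 1.007276 + 16 × 1.0087 = 31.248340 amu
Mass defect Δm = 31.248340 − 30.96553 = 0.282810 amu
E_B = 0.282810 × 931.494 = 263.436 MeV
BE/A = 263.436 MeV / 31 = 8.498 MeV/nucleon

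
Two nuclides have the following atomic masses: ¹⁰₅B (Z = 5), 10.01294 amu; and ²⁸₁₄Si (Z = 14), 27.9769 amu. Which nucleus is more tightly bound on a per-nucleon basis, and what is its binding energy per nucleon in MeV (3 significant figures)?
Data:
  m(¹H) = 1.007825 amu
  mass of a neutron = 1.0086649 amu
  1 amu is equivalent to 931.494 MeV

²⁸₁₄Si; 8.45 MeV/nucleon

¹⁰₅B: Σm = 5(1.007825) + 5(1.0086649) = 10.0824495 amu; Δm = 0.0695095 amu; E_B = 64.748 MeV; E_B/A = 6.4748 MeV
²⁸₁₄Si: Σm = 14(1.007825) + 14(1.0086649) = 28.2308586 amu; Δm = 0.2539586 amu; E_B = 236.56 MeV; E_B/A = 8.449 MeV
²⁸₁₄Si has the higher binding energy per nucleon, so it is the more tightly bound nucleus.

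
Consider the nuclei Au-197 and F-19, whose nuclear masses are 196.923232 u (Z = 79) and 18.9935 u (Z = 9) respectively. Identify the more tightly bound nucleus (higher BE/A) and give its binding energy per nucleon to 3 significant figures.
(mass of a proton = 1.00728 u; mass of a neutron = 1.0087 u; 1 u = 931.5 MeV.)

Au-197; 7.94 MeV/nucleon

Au-197: Σm = 79(1.00728) + 118(1.0087) = 198.60172 u; Δm = 1.678488 u; E_B = 1563.5 MeV; E_B/A = 7.937 MeV
F-19: Σm = 9(1.00728) + 10(1.0087) = 19.15252 u; Δm = 0.15902 u; E_B = 148.13 MeV; E_B/A = 7.796 MeV
Au-197 has the higher binding energy per nucleon, so it is the more tightly bound nucleus.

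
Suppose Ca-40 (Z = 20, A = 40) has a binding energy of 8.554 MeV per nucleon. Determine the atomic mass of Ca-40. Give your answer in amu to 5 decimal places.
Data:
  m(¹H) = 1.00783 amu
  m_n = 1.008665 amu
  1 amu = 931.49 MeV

39.96257 amu

Total binding energy = 40 × 8.554 = 342.160 MeV
Mass defect = 342.160 MeV / (931.49 MeV/amu) = 0.3673255 amu
Constituent mass = 20(1.00783) + 20(1.008665) = 40.329900 amu
Atomic mass = 40.329900 − 0.3673255 = 39.9625745 amu ≈ 39.96257 amu (to 5 decimal places)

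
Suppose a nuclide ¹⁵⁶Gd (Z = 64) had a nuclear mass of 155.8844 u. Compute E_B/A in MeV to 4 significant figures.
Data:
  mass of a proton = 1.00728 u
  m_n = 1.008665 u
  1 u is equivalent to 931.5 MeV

The nucleus contains 64 protons and 156 − 64 = 92 neutrons.
Total constituent mass: 64 × 1.00728 + 92 × 1.008665 = 157.263100 u
Mass defect Δm = 157.263100 − 155.8844 = 1.378700 u
Converting to energy: 1.378700 u × 931.5 MeV/u = 1284.26 MeV
Dividing by A = 156 gives 8.232 MeV per nucleon.

8.232 MeV/nucleon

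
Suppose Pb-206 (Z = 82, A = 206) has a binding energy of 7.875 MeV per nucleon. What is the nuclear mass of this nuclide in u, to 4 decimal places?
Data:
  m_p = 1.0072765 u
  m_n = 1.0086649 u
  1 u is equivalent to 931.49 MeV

205.9296 u

Total binding energy = 206 × 7.875 = 1622.250 MeV
Mass defect = 1622.250 MeV / (931.49 MeV/u) = 1.741565 u
Constituent mass = 82(1.0072765) + 124(1.0086649) = 207.6711206 u
Nuclear mass = 207.6711206 − 1.741565 = 205.9295556 u ≈ 205.9296 u (to 4 decimal places)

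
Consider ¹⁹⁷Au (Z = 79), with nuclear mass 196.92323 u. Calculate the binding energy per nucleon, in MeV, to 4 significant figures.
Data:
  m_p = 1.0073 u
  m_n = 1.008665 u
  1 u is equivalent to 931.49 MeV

7.924 MeV/nucleon

Total constituent mass: 79 × 1.0073 + 118 × 1.008665 = 198.599170 u
Δm = 198.599170 − 196.92323 = 1.675940 u
Converting to energy: 1.675940 u × 931.49 MeV/u = 1561.12 MeV
Dividing by A = 197 gives 7.924 MeV per nucleon.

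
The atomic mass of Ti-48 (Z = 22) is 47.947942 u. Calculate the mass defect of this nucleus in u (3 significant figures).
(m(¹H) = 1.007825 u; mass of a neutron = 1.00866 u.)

The nucleus contains 22 protons and 48 − 22 = 26 neutrons.
Mass of separated nucleons = 22(1.007825) + 26(1.00866) = 22.172150 + 26.22516 = 48.397310 u
Mass defect Δm = 48.397310 − 47.947942 = 0.449368 u

0.449 u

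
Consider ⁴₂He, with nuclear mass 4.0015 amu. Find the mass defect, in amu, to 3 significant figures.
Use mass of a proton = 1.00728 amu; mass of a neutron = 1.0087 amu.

0.0305 amu

Total constituent mass: 2 × 1.00728 + 2 × 1.0087 = 4.03196 amu
The mass defect is 4.03196 − 4.0015 = 0.03046 amu.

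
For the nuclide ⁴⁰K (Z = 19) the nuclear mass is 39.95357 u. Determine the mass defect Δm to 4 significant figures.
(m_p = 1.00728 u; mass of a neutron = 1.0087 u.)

Total constituent mass: 19 × 1.00728 + 21 × 1.0087 = 40.32102 u
Mass defect Δm = 40.32102 − 39.95357 = 0.36745 u

0.3675 u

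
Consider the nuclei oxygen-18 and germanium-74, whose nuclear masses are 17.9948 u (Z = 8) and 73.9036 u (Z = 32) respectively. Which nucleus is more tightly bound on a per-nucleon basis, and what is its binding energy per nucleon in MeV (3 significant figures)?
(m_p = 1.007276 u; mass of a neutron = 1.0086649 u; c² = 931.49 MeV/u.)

oxygen-18: Σm = 8(1.007276) + 10(1.0086649) = 18.1448570 u; Δm = 0.1500570 u; E_B = 139.777 MeV; E_B/A = 7.765 MeV
germanium-74: Σm = 32(1.007276) + 42(1.0086649) = 74.5967578 u; Δm = 0.6931578 u; E_B = 645.67 MeV; E_B/A = 8.725 MeV
germanium-74 has the higher binding energy per nucleon, so it is the more tightly bound nucleus.

germanium-74; 8.73 MeV/nucleon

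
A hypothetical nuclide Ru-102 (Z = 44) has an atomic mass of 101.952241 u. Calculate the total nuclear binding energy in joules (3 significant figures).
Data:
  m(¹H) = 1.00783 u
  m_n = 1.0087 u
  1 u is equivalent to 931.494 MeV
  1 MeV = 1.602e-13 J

The nucleus contains 44 protons and 102 − 44 = 58 neutrons.
Σm = 44·m(¹H) + 58·m_n = 44.34452 + 58.5046 = 102.84912 u
Δm = 102.84912 − 101.952241 = 0.896879 u
Binding energy = Δm·c² = 0.896879 × 931.494 MeV/u = 835.437 MeV
In joules: 835.437 MeV × 1.602e-13 J/MeV = 1.3384e-10 J

1.34e-10 J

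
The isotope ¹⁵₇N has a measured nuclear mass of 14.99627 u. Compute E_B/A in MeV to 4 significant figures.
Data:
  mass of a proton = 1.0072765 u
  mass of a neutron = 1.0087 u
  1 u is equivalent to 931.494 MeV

Z = 7, so N = A − Z = 15 − 7 = 8.
Total constituent mass: 7 × 1.0072765 + 8 × 1.0087 = 15.1205355 u
The mass defect is 15.1205355 − 14.99627 = 0.1242655 u.
E_B = 0.1242655 × 931.494 = 115.753 MeV
Per nucleon: 115.753 / 15 = 7.717 MeV

7.717 MeV/nucleon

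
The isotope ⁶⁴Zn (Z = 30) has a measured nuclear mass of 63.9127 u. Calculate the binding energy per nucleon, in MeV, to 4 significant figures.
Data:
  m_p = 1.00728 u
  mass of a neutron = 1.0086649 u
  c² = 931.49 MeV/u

8.737 MeV/nucleon

Total constituent mass: 30 × 1.00728 + 34 × 1.0086649 = 64.5130066 u
The mass defect is 64.5130066 − 63.9127 = 0.6003066 u.
Converting to energy: 0.6003066 u × 931.49 MeV/u = 559.180 MeV
BE/A = 559.180 MeV / 64 = 8.737 MeV/nucleon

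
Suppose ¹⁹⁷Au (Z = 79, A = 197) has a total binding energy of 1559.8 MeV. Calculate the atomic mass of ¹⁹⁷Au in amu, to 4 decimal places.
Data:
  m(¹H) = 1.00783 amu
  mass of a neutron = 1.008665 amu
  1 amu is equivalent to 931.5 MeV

Mass defect = 1559.8 MeV / (931.5 MeV/amu) = 1.674503 amu
Constituent mass = 79(1.00783) + 118(1.008665) = 198.641040 amu
Atomic mass = 198.641040 − 1.674503 = 196.966537 amu ≈ 196.9665 amu (to 4 decimal places)

196.9665 amu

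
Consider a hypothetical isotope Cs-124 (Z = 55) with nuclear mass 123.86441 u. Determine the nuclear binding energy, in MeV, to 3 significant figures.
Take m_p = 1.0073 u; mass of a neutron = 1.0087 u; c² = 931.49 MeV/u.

Z = 55, so N = A − Z = 124 − 55 = 69.
Σm = 55·m_p + 69·m_n = 55.4015 + 69.6003 = 125.0018 u
The mass defect is 125.0018 − 123.86441 = 1.13739 u.
E_B = 1.13739 × 931.49 = 1059.47 MeV

1060 MeV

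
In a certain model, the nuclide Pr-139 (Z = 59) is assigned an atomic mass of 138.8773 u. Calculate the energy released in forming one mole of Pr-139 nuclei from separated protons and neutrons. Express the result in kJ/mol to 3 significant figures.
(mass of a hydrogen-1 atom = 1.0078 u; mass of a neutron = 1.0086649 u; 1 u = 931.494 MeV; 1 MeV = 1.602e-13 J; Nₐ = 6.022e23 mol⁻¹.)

1.15e+11 kJ/mol

Z = 59, so N = A − Z = 139 − 59 = 80.
Mass of separated nucleons = 59(1.0078) + 80(1.0086649) = 59.4602 + 80.6931920 = 140.1533920 u
Δm = 140.1533920 − 138.8773 = 1.2760920 u
Binding energy = Δm·c² = 1.2760920 × 931.494 MeV/u = 1188.67 MeV
Per nucleus in joules: 1188.67 MeV × 1.602e-13 J/MeV = 1.9042e-10 J
Per mole: 1.9042e-10 J × 6.022e23 mol⁻¹ = 1.1467e+14 J/mol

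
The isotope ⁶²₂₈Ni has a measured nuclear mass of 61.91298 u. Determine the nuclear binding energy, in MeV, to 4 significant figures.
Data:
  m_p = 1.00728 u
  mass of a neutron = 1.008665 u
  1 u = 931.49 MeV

545.4 MeV

The nucleus contains 28 protons and 62 − 28 = 34 neutrons.
Total constituent mass: 28 × 1.00728 + 34 × 1.008665 = 62.498450 u
Δm = 62.498450 − 61.91298 = 0.585470 u
Binding energy = Δm·c² = 0.585470 × 931.49 MeV/u = 545.359 MeV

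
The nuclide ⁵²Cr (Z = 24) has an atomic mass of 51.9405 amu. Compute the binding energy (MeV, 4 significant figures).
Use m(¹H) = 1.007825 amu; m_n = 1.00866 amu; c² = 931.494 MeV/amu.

Z = 24, so N = A − Z = 52 − 24 = 28.
Σm = 24·m(¹H) + 28·m_n = 24.187800 + 28.24248 = 52.430280 amu
Mass defect Δm = 52.430280 − 51.9405 = 0.489780 amu
Converting to energy: 0.489780 amu × 931.494 MeV/amu = 456.227 MeV

456.2 MeV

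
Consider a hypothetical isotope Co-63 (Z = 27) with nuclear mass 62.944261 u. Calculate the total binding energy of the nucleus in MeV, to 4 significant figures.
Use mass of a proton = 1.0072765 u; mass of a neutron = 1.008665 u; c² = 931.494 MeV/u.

Z = 27, so N = A − Z = 63 − 27 = 36.
Σm = 27·m_p + 36·m_n = 27.1964655 + 36.311940 = 63.5084055 u
Δm = 63.5084055 − 62.944261 = 0.5641445 u
Binding energy = Δm·c² = 0.5641445 × 931.494 MeV/u = 525.497 MeV

525.5 MeV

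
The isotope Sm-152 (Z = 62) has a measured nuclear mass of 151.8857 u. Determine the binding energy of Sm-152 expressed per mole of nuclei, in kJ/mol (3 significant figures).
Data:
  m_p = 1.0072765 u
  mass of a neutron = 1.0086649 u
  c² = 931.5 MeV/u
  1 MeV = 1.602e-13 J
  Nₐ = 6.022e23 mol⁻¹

1.21e+11 kJ/mol

With 62 protons and 90 neutrons (A = 152):
Total constituent mass: 62 × 1.0072765 + 90 × 1.0086649 = 153.2309840 u
The mass defect is 153.2309840 − 151.8857 = 1.3452840 u.
Converting to energy: 1.3452840 u × 931.5 MeV/u = 1253.13 MeV
Per nucleus in joules: 1253.13 MeV × 1.602e-13 J/MeV = 2.0075e-10 J
Per mole: 2.0075e-10 J × 6.022e23 mol⁻¹ = 1.2089e+14 J/mol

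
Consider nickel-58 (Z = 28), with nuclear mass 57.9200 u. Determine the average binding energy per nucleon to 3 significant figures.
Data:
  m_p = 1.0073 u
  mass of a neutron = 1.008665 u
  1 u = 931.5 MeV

Z = 28, so N = A − Z = 58 − 28 = 30.
Mass of separated nucleons = 28(1.0073) + 30(1.008665) = 28.2044 + 30.259950 = 58.464350 u
The mass defect is 58.464350 − 57.9200 = 0.544350 u.
Binding energy = Δm·c² = 0.544350 × 931.5 MeV/u = 507.062 MeV
Per nucleon: 507.062 / 58 = 8.742 MeV

8.74 MeV/nucleon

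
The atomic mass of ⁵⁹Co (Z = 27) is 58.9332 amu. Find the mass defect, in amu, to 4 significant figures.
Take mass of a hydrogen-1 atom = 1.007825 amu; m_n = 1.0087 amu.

Z = 27, so N = A − Z = 59 − 27 = 32.
Mass of separated nucleons = 27(1.007825) + 32(1.0087) = 27.211275 + 32.2784 = 59.489675 amu
Δm = 59.489675 − 58.9332 = 0.556475 amu

0.5565 amu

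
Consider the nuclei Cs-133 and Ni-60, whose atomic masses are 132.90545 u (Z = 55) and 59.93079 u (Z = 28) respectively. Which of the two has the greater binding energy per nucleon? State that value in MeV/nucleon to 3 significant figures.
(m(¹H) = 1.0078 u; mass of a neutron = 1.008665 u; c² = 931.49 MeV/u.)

Cs-133: Σm = 55(1.0078) + 78(1.008665) = 134.104870 u; Δm = 1.199420 u; E_B = 1117.2 MeV; E_B/A = 8.400 MeV
Ni-60: Σm = 28(1.0078) + 32(1.008665) = 60.495680 u; Δm = 0.564890 u; E_B = 526.19 MeV; E_B/A = 8.770 MeV
Ni-60 has the higher binding energy per nucleon, so it is the more tightly bound nucleus.

Ni-60; 8.77 MeV/nucleon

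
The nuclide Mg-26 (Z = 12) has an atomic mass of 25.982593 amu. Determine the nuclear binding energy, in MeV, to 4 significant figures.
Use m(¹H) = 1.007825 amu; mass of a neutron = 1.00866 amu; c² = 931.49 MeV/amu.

With 12 protons and 14 neutrons (A = 26):
Σm = 12·m(¹H) + 14·m_n = 12.093900 + 14.12124 = 26.215140 amu
Δm = 26.215140 − 25.982593 = 0.232547 amu
Binding energy = Δm·c² = 0.232547 × 931.49 MeV/amu = 216.615 MeV

216.6 MeV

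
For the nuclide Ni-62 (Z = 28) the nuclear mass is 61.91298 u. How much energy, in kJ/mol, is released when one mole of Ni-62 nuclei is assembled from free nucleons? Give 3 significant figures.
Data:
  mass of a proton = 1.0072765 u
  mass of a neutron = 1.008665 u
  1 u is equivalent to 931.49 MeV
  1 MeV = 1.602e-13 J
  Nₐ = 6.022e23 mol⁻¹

Total constituent mass: 28 × 1.0072765 + 34 × 1.008665 = 62.4983520 u
The mass defect is 62.4983520 − 61.91298 = 0.5853720 u.
Binding energy = Δm·c² = 0.5853720 × 931.49 MeV/u = 545.268 MeV
Per nucleus in joules: 545.268 MeV × 1.602e-13 J/MeV = 8.7352e-11 J
Per mole: 8.7352e-11 J × 6.022e23 mol⁻¹ = 5.2603e+13 J/mol

5.26e+10 kJ/mol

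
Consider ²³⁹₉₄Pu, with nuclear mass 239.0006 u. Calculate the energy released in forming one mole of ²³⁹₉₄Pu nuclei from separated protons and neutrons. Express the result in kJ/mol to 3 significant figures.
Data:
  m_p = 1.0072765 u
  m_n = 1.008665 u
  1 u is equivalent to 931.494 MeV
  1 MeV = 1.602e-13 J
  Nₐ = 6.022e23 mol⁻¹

1.74e+11 kJ/mol

With 94 protons and 145 neutrons (A = 239):
Σm = 94·m_p + 145·m_n = 94.6839910 + 146.256425 = 240.9404160 u
Mass defect Δm = 240.9404160 − 239.0006 = 1.9398160 u
E_B = 1.9398160 × 931.494 = 1806.93 MeV
Per nucleus in joules: 1806.93 MeV × 1.602e-13 J/MeV = 2.8947e-10 J
Per mole: 2.8947e-10 J × 6.022e23 mol⁻¹ = 1.7432e+14 J/mol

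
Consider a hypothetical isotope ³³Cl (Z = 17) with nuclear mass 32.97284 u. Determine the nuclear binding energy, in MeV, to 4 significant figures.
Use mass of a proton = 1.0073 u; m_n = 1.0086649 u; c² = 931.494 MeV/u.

270.0 MeV

The nucleus contains 17 protons and 33 − 17 = 16 neutrons.
Σm = 17·m_p + 16·m_n = 17.1241 + 16.1386384 = 33.2627384 u
Mass defect Δm = 33.2627384 − 32.97284 = 0.2898984 u
E_B = 0.2898984 × 931.494 = 270.039 MeV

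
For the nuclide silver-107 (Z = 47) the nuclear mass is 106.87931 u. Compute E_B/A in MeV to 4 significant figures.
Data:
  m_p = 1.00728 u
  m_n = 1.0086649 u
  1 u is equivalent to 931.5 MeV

8.555 MeV/nucleon

Total constituent mass: 47 × 1.00728 + 60 × 1.0086649 = 107.8620540 u
The mass defect is 107.8620540 − 106.87931 = 0.9827440 u.
Binding energy = Δm·c² = 0.9827440 × 931.5 MeV/u = 915.426 MeV
Per nucleon: 915.426 / 107 = 8.555 MeV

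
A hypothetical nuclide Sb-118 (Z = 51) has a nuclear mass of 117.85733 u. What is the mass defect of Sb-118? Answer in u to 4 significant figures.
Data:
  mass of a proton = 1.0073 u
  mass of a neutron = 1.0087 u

With 51 protons and 67 neutrons (A = 118):
Mass of separated nucleons = 51(1.0073) + 67(1.0087) = 51.3723 + 67.5829 = 118.9552 u
Δm = 118.9552 − 117.85733 = 1.09787 u

1.098 u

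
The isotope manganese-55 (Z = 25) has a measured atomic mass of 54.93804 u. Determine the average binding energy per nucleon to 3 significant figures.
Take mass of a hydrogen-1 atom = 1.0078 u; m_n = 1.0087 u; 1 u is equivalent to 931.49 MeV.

8.77 MeV/nucleon

The nucleus contains 25 protons and 55 − 25 = 30 neutrons.
Mass of separated nucleons = 25(1.0078) + 30(1.0087) = 25.1950 + 30.2610 = 55.4560 u
Δm = 55.4560 − 54.93804 = 0.51796 u
Converting to energy: 0.51796 u × 931.49 MeV/u = 482.475 MeV
Dividing by A = 55 gives 8.772 MeV per nucleon.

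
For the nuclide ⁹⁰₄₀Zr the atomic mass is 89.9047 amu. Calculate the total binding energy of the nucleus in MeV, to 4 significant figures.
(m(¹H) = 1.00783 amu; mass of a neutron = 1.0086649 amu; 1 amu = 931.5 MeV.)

Mass of separated nucleons = 40(1.00783) + 50(1.0086649) = 40.31320 + 50.4332450 = 90.7464450 amu
The mass defect is 90.7464450 − 89.9047 = 0.8417450 amu.
E_B = 0.8417450 × 931.5 = 784.085 MeV

784.1 MeV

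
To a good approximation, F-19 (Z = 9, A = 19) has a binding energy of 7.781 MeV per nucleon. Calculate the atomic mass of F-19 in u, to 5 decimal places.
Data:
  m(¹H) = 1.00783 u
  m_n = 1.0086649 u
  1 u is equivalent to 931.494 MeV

Total binding energy = 19 × 7.781 = 147.839 MeV
Mass defect = 147.839 MeV / (931.494 MeV/u) = 0.1587117 u
Constituent mass = 9(1.00783) + 10(1.0086649) = 19.1571190 u
Atomic mass = 19.1571190 − 0.1587117 = 18.9984073 u ≈ 18.99841 u (to 5 decimal places)

18.99841 u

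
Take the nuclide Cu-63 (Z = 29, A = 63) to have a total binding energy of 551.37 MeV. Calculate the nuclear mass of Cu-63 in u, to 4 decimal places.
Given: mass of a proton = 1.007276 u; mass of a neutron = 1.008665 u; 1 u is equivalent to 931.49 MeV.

Mass defect = 551.37 MeV / (931.49 MeV/u) = 0.591923 u
Constituent mass = 29(1.007276) + 34(1.008665) = 63.505614 u
Nuclear mass = 63.505614 − 0.591923 = 62.913691 u ≈ 62.9137 u (to 4 decimal places)

62.9137 u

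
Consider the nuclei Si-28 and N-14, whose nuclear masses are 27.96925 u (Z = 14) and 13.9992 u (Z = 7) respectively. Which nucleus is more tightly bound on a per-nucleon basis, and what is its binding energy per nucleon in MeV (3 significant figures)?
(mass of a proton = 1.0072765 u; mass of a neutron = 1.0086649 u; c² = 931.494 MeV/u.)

Si-28: Σm = 14(1.0072765) + 14(1.0086649) = 28.2231796 u; Δm = 0.2539296 u; E_B = 236.53 MeV; E_B/A = 8.448 MeV
N-14: Σm = 7(1.0072765) + 7(1.0086649) = 14.1115898 u; Δm = 0.1123898 u; E_B = 104.69 MeV; E_B/A = 7.478 MeV
Si-28 has the higher binding energy per nucleon, so it is the more tightly bound nucleus.

Si-28; 8.45 MeV/nucleon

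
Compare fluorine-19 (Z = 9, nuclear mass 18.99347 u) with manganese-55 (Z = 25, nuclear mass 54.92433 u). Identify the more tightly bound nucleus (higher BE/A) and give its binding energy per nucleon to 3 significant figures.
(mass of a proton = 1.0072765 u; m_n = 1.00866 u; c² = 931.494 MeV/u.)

fluorine-19: Σm = 9(1.0072765) + 10(1.00866) = 19.1520885 u; Δm = 0.1586185 u; E_B = 147.75 MeV; E_B/A = 7.776 MeV
manganese-55: Σm = 25(1.0072765) + 30(1.00866) = 55.4417125 u; Δm = 0.5173825 u; E_B = 481.94 MeV; E_B/A = 8.763 MeV
manganese-55 has the higher binding energy per nucleon, so it is the more tightly bound nucleus.

manganese-55; 8.76 MeV/nucleon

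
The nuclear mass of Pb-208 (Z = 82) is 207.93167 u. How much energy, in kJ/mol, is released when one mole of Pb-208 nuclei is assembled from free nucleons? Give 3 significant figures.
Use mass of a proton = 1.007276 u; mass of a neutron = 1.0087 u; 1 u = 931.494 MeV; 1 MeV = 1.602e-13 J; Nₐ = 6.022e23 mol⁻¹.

With 82 protons and 126 neutrons (A = 208):
Σm = 82·m_p + 126·m_n = 82.596632 + 127.0962 = 209.692832 u
Δm = 209.692832 − 207.93167 = 1.761162 u
E_B = 1.761162 × 931.494 = 1640.51 MeV
Per nucleus in joules: 1640.51 MeV × 1.602e-13 J/MeV = 2.6281e-10 J
Per mole: 2.6281e-10 J × 6.022e23 mol⁻¹ = 1.5826e+14 J/mol

1.58e+11 kJ/mol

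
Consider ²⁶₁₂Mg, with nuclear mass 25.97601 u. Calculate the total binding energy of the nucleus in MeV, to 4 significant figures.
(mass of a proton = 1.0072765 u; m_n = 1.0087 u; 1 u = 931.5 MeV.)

The nucleus contains 12 protons and 26 − 12 = 14 neutrons.
Mass of separated nucleons = 12(1.0072765) + 14(1.0087) = 12.0873180 + 14.1218 = 26.2091180 u
The mass defect is 26.2091180 − 25.97601 = 0.2331080 u.
Converting to energy: 0.2331080 u × 931.5 MeV/u = 217.140 MeV

217.1 MeV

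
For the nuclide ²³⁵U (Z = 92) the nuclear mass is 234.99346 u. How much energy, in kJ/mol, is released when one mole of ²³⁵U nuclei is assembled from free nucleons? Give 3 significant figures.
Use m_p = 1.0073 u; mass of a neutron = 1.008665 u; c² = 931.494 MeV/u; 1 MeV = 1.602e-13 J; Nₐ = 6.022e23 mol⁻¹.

1.72e+11 kJ/mol

Mass of separated nucleons = 92(1.0073) + 143(1.008665) = 92.6716 + 144.239095 = 236.910695 u
Δm = 236.910695 − 234.99346 = 1.917235 u
Converting to energy: 1.917235 u × 931.494 MeV/u = 1785.89 MeV
Per nucleus in joules: 1785.89 MeV × 1.602e-13 J/MeV = 2.8610e-10 J
Per mole: 2.8610e-10 J × 6.022e23 mol⁻¹ = 1.7229e+14 J/mol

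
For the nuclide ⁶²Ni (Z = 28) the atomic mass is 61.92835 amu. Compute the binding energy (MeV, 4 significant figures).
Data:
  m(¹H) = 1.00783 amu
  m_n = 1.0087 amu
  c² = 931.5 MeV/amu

546.5 MeV

Σm = 28·m(¹H) + 34·m_n = 28.21924 + 34.2958 = 62.51504 amu
Δm = 62.51504 − 61.92835 = 0.58669 amu
Binding energy = Δm·c² = 0.58669 × 931.5 MeV/amu = 546.502 MeV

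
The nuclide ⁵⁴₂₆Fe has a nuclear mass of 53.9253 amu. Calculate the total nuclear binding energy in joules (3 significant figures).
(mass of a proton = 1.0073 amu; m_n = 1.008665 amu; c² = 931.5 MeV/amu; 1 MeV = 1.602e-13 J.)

Total constituent mass: 26 × 1.0073 + 28 × 1.008665 = 54.432420 amu
Mass defect Δm = 54.432420 − 53.9253 = 0.507120 amu
Binding energy = Δm·c² = 0.507120 × 931.5 MeV/amu = 472.382 MeV
In joules: 472.382 MeV × 1.602e-13 J/MeV = 7.5676e-11 J

7.57e-11 J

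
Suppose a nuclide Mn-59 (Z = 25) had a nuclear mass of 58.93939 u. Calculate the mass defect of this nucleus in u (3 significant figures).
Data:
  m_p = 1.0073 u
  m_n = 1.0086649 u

The nucleus contains 25 protons and 59 − 25 = 34 neutrons.
Σm = 25·m_p + 34·m_n = 25.1825 + 34.2946066 = 59.4771066 u
The mass defect is 59.4771066 − 58.93939 = 0.5377166 u.

0.538 u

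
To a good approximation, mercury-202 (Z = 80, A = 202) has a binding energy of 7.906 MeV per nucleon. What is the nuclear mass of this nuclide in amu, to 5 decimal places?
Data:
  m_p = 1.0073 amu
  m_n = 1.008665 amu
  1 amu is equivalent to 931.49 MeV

Total binding energy = 202 × 7.906 = 1597.012 MeV
Mass defect = 1597.012 MeV / (931.49 MeV/amu) = 1.7144704 amu
Constituent mass = 80(1.0073) + 122(1.008665) = 203.641130 amu
Nuclear mass = 203.641130 − 1.7144704 = 201.9266596 amu ≈ 201.92666 amu (to 5 decimal places)

201.92666 amu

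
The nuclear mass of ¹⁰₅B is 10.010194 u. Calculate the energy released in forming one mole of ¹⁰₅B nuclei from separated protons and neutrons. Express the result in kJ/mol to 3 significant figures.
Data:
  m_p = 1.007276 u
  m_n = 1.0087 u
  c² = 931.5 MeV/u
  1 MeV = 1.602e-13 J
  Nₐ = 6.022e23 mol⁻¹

Mass of separated nucleons = 5(1.007276) + 5(1.0087) = 5.036380 + 5.0435 = 10.079880 u
Δm = 10.079880 − 10.010194 = 0.069686 u
E_B = 0.069686 × 931.5 = 64.9125 MeV
Per nucleus in joules: 64.9125 MeV × 1.602e-13 J/MeV = 1.0399e-11 J
Per mole: 1.0399e-11 J × 6.022e23 mol⁻¹ = 6.2623e+12 J/mol

6.26e+09 kJ/mol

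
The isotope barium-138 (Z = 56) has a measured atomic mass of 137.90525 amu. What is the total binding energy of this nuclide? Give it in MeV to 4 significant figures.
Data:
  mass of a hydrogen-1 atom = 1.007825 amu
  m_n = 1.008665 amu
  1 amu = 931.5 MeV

The nucleus contains 56 protons and 138 − 56 = 82 neutrons.
Σm = 56·m(¹H) + 82·m_n = 56.438200 + 82.710530 = 139.148730 amu
The mass defect is 139.148730 − 137.90525 = 1.243480 amu.
E_B = 1.243480 × 931.5 = 1158.30 MeV

1158 MeV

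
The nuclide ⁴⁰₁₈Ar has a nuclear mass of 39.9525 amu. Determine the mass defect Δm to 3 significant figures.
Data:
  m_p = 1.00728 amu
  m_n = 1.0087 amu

0.370 amu

Z = 18, so N = A − Z = 40 − 18 = 22.
Mass of separated nucleons = 18(1.00728) + 22(1.0087) = 18.13104 + 22.1914 = 40.32244 amu
Δm = 40.32244 − 39.9525 = 0.36994 amu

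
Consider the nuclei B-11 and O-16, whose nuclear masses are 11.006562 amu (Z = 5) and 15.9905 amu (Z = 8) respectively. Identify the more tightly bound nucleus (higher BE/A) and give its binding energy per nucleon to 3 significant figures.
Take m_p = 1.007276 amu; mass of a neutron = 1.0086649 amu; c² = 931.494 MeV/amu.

O-16; 7.98 MeV/nucleon

B-11: Σm = 5(1.007276) + 6(1.0086649) = 11.0883694 amu; Δm = 0.0818074 amu; E_B = 76.203 MeV; E_B/A = 6.928 MeV
O-16: Σm = 8(1.007276) + 8(1.0086649) = 16.1275272 amu; Δm = 0.1370272 amu; E_B = 127.64 MeV; E_B/A = 7.978 MeV
O-16 has the higher binding energy per nucleon, so it is the more tightly bound nucleus.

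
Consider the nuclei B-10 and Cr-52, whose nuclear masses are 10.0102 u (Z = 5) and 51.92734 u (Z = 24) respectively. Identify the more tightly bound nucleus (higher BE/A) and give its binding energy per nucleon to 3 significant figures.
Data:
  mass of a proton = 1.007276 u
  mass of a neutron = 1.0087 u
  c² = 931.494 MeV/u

B-10: Σm = 5(1.007276) + 5(1.0087) = 10.079880 u; Δm = 0.069680 u; E_B = 64.907 MeV; E_B/A = 6.491 MeV
Cr-52: Σm = 24(1.007276) + 28(1.0087) = 52.418224 u; Δm = 0.490884 u; E_B = 457.26 MeV; E_B/A = 8.793 MeV
Cr-52 has the higher binding energy per nucleon, so it is the more tightly bound nucleus.

Cr-52; 8.79 MeV/nucleon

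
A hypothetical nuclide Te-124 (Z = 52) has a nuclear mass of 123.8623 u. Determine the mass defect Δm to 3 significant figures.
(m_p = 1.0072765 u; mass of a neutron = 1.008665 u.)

With 52 protons and 72 neutrons (A = 124):
Σm = 52·m_p + 72·m_n = 52.3783780 + 72.623880 = 125.0022580 u
Δm = 125.0022580 − 123.8623 = 1.1399580 u

1.14 u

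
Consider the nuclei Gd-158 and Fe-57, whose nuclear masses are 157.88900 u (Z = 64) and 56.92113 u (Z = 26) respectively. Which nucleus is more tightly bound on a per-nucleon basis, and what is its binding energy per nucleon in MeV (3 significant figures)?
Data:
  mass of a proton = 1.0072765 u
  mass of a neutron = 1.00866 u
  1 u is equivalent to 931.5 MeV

Gd-158: Σm = 64(1.0072765) + 94(1.00866) = 159.2797360 u; Δm = 1.3907360 u; E_B = 1295.5 MeV; E_B/A = 8.199 MeV
Fe-57: Σm = 26(1.0072765) + 31(1.00866) = 57.4576490 u; Δm = 0.5365190 u; E_B = 499.77 MeV; E_B/A = 8.768 MeV
Fe-57 has the higher binding energy per nucleon, so it is the more tightly bound nucleus.

Fe-57; 8.77 MeV/nucleon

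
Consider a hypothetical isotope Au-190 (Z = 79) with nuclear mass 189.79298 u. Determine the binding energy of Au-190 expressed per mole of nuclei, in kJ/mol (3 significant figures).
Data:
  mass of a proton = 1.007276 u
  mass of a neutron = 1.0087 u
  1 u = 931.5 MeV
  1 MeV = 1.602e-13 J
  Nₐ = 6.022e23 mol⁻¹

With 79 protons and 111 neutrons (A = 190):
Total constituent mass: 79 × 1.007276 + 111 × 1.0087 = 191.540504 u
Δm = 191.540504 − 189.79298 = 1.747524 u
Binding energy = Δm·c² = 1.747524 × 931.5 MeV/u = 1627.82 MeV
Per nucleus in joules: 1627.82 MeV × 1.602e-13 J/MeV = 2.6078e-10 J
Per mole: 2.6078e-10 J × 6.022e23 mol⁻¹ = 1.5704e+14 J/mol

1.57e+11 kJ/mol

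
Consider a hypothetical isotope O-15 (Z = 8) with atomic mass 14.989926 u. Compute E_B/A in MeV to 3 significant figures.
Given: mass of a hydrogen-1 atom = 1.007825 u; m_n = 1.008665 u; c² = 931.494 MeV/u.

8.28 MeV/nucleon

Σm = 8·m(¹H) + 7·m_n = 8.062600 + 7.060655 = 15.123255 u
The mass defect is 15.123255 − 14.989926 = 0.133329 u.
Converting to energy: 0.133329 u × 931.494 MeV/u = 124.195 MeV
BE/A = 124.195 MeV / 15 = 8.280 MeV/nucleon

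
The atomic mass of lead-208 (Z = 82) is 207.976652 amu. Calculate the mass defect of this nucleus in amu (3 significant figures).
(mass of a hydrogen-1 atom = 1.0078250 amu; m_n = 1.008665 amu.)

1.76 amu

The nucleus contains 82 protons and 208 − 82 = 126 neutrons.
Mass of separated nucleons = 82(1.0078250) + 126(1.008665) = 82.6416500 + 127.091790 = 209.7334400 amu
The mass defect is 209.7334400 − 207.976652 = 1.7567880 amu.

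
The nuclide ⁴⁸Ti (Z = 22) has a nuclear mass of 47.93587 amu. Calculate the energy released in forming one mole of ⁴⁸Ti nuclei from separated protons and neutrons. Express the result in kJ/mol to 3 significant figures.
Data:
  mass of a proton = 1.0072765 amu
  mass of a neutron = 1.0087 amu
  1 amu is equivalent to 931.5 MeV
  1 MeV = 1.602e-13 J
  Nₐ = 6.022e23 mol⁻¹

4.05e+10 kJ/mol

The nucleus contains 22 protons and 48 − 22 = 26 neutrons.
Mass of separated nucleons = 22(1.0072765) + 26(1.0087) = 22.1600830 + 26.2262 = 48.3862830 amu
The mass defect is 48.3862830 − 47.93587 = 0.4504130 amu.
Binding energy = Δm·c² = 0.4504130 × 931.5 MeV/amu = 419.560 MeV
Per nucleus in joules: 419.560 MeV × 1.602e-13 J/MeV = 6.7214e-11 J
Per mole: 6.7214e-11 J × 6.022e23 mol⁻¹ = 4.0476e+13 J/mol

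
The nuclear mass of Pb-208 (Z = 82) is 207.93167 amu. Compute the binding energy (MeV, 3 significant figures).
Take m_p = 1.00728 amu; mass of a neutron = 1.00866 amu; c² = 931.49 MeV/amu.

1640 MeV

The nucleus contains 82 protons and 208 − 82 = 126 neutrons.
Mass of separated nucleons = 82(1.00728) + 126(1.00866) = 82.59696 + 127.09116 = 209.68812 amu
Δm = 209.68812 − 207.93167 = 1.75645 amu
E_B = 1.75645 × 931.49 = 1636.12 MeV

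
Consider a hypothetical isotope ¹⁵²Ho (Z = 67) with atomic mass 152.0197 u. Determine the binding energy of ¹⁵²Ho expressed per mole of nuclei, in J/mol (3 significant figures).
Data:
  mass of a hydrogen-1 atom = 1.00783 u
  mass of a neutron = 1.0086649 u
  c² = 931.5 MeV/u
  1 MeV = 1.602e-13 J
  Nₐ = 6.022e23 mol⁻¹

Z = 67, so N = A − Z = 152 − 67 = 85.
Mass of separated nucleons = 67(1.00783) + 85(1.0086649) = 67.52461 + 85.7365165 = 153.2611265 u
Mass defect Δm = 153.2611265 − 152.0197 = 1.2414265 u
Converting to energy: 1.2414265 u × 931.5 MeV/u = 1156.39 MeV
Per nucleus in joules: 1156.39 MeV × 1.602e-13 J/MeV = 1.8525e-10 J
Per mole: 1.8525e-10 J × 6.022e23 mol⁻¹ = 1.1156e+14 J/mol

1.12e+14 J/mol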